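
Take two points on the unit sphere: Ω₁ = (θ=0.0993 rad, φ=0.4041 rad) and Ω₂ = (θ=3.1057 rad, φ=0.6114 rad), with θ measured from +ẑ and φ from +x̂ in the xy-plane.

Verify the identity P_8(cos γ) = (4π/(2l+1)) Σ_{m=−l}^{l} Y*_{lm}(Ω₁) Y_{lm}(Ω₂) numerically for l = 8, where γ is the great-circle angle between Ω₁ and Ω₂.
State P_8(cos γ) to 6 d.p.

0.699205

Term-by-term m-sum for l=8 (normalisation 4π/17 = 0.739198):
  [-8]  conj(Y_{8,-8})(Ω₁) = -0.000000-0.000000i ; Y_{8,-8}(Ω₂) = +0.000000+0.000000i ; Δ = -0.000000-0.000000i
  [-7]  conj(Y_{8,-7})(Ω₁) = -0.000000+0.000000i ; Y_{8,-7}(Ω₂) = +0.000000-0.000000i ; Δ = -0.000000+0.000000i
  [-6]  conj(Y_{8,-6})(Ω₁) = -0.000004+0.000003i ; Y_{8,-6}(Ω₂) = -0.000000+0.000000i ; Δ = +0.000000-0.000000i
  [-5]  conj(Y_{8,-5})(Ω₁) = -0.000040+0.000083i ; Y_{8,-5}(Ω₂) = +0.000001+0.000000i ; Δ = -0.000000+0.000000i
  [-4]  conj(Y_{8,-4})(Ω₁) = -0.000058+0.001273i ; Y_{8,-4}(Ω₂) = -0.000017-0.000014i ; Δ = +0.000000-0.000000i
  [-3]  conj(Y_{8,-3})(Ω₁) = +0.004603+0.012286i ; Y_{8,-3}(Ω₂) = +0.000167+0.000621i ; Δ = -0.000007+0.000005i
  [-2]  conj(Y_{8,-2})(Ω₁) = +0.066348+0.069445i ; Y_{8,-2}(Ω₂) = +0.004501-0.012406i ; Δ = +0.001160-0.000511i
  [-1]  conj(Y_{8,-1})(Ω₁) = +0.412064+0.176213i ; Y_{8,-1}(Ω₂) = -0.143372+0.100505i ; Δ = -0.076789+0.016150i
  [+0]  conj(Y_{8,0})(Ω₁) = +0.965570-0.000000i ; Y_{8,0}(Ω₂) = +1.136290+0.000000i ; Δ = +1.097167+0.000000i
  [+1]  conj(Y_{8,1})(Ω₁) = -0.412064+0.176213i ; Y_{8,1}(Ω₂) = +0.143372+0.100505i ; Δ = -0.076789-0.016150i
  [+2]  conj(Y_{8,2})(Ω₁) = +0.066348-0.069445i ; Y_{8,2}(Ω₂) = +0.004501+0.012406i ; Δ = +0.001160+0.000511i
  [+3]  conj(Y_{8,3})(Ω₁) = -0.004603+0.012286i ; Y_{8,3}(Ω₂) = -0.000167+0.000621i ; Δ = -0.000007-0.000005i
  [+4]  conj(Y_{8,4})(Ω₁) = -0.000058-0.001273i ; Y_{8,4}(Ω₂) = -0.000017+0.000014i ; Δ = +0.000000+0.000000i
  [+5]  conj(Y_{8,5})(Ω₁) = +0.000040+0.000083i ; Y_{8,5}(Ω₂) = -0.000001+0.000000i ; Δ = -0.000000-0.000000i
  [+6]  conj(Y_{8,6})(Ω₁) = -0.000004-0.000003i ; Y_{8,6}(Ω₂) = -0.000000-0.000000i ; Δ = +0.000000+0.000000i
  [+7]  conj(Y_{8,7})(Ω₁) = +0.000000+0.000000i ; Y_{8,7}(Ω₂) = -0.000000-0.000000i ; Δ = -0.000000-0.000000i
  [+8]  conj(Y_{8,8})(Ω₁) = -0.000000+0.000000i ; Y_{8,8}(Ω₂) = +0.000000-0.000000i ; Δ = -0.000000+0.000000i
Total Σ_m = +0.945896-0.000000i. Multiply by 0.739198: +0.699205-0.000000i. P_8(cos γ) = 0.699205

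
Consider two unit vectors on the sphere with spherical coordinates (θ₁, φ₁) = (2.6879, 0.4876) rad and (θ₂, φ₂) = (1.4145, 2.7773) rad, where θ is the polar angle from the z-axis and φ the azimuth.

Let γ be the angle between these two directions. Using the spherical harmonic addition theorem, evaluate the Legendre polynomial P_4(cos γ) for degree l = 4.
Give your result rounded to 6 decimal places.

Term-by-term m-sum for l=4 (normalisation 4π/9 = 1.396263):
  [-4]  conj(Y_{4,-4})(Ω₁) = -0.006051+0.015167i ; Y_{4,-4}(Ω₂) = +0.047773+0.418630i ; Δ = -0.006639-0.001809i
  [-3]  conj(Y_{4,-3})(Ω₁) = -0.010210-0.094169i ; Y_{4,-3}(Ω₂) = -0.086374-0.166756i ; Δ = -0.014821+0.009836i
  [-2]  conj(Y_{4,-2})(Ω₁) = +0.167826+0.247644i ; Y_{4,-2}(Ω₂) = -0.202238-0.180471i ; Δ = +0.010752-0.080371i
  [-1]  conj(Y_{4,-1})(Ω₁) = -0.437205-0.231854i ; Y_{4,-1}(Ω₂) = +0.192381+0.073357i ; Δ = -0.067102-0.076676i
  [+0]  conj(Y_{4,0})(Ω₁) = +0.170070-0.000000i ; Y_{4,0}(Ω₂) = +0.242634+0.000000i ; Δ = +0.041265+0.000000i
  [+1]  conj(Y_{4,1})(Ω₁) = +0.437205-0.231854i ; Y_{4,1}(Ω₂) = -0.192381+0.073357i ; Δ = -0.067102+0.076676i
  [+2]  conj(Y_{4,2})(Ω₁) = +0.167826-0.247644i ; Y_{4,2}(Ω₂) = -0.202238+0.180471i ; Δ = +0.010752+0.080371i
  [+3]  conj(Y_{4,3})(Ω₁) = +0.010210-0.094169i ; Y_{4,3}(Ω₂) = +0.086374-0.166756i ; Δ = -0.014821-0.009836i
  [+4]  conj(Y_{4,4})(Ω₁) = -0.006051-0.015167i ; Y_{4,4}(Ω₂) = +0.047773-0.418630i ; Δ = -0.006639+0.001809i
Total Σ_m = -0.114355+0.000000i. Multiply by 1.396263: -0.159670+0.000000i. P_4(cos γ) = -0.159670

-0.159670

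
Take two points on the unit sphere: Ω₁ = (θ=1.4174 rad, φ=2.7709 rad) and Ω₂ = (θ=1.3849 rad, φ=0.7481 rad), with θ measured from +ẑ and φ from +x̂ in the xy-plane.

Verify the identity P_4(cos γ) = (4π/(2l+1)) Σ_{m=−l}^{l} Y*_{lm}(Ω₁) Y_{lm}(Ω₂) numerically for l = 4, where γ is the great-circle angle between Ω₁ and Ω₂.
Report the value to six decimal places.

-0.105403

Addition theorem: P_4(cos γ) = (4π/9) Σ_m Y*_{lm}(Ω₁) Y_{lm}(Ω₂), m = −4…4:
  [-4]  conj(Y_{4,-4})(Ω₁) = +0.037109-0.420476i ; Y_{4,-4}(Ω₂) = -0.408228-0.061361i ; Δ = -0.040949+0.169373i
  [-3]  conj(Y_{4,-3})(Ω₁) = -0.081737+0.165509i ; Y_{4,-3}(Ω₂) = -0.136965-0.171641i ; Δ = +0.039603-0.008639i
  [-2]  conj(Y_{4,-2})(Ω₁) = -0.201583+0.184576i ; Y_{4,-2}(Ω₂) = -0.018321+0.245151i ; Δ = -0.041556-0.052800i
  [-1]  conj(Y_{4,-1})(Ω₁) = +0.188872-0.073407i ; Y_{4,-1}(Ω₂) = -0.173900+0.161389i ; Δ = -0.020998+0.043247i
  [+0]  conj(Y_{4,0})(Ω₁) = +0.245283-0.000000i ; Y_{4,0}(Ω₂) = +0.213265+0.000000i ; Δ = +0.052310+0.000000i
  [+1]  conj(Y_{4,1})(Ω₁) = -0.188872-0.073407i ; Y_{4,1}(Ω₂) = +0.173900+0.161389i ; Δ = -0.020998-0.043247i
  [+2]  conj(Y_{4,2})(Ω₁) = -0.201583-0.184576i ; Y_{4,2}(Ω₂) = -0.018321-0.245151i ; Δ = -0.041556+0.052800i
  [+3]  conj(Y_{4,3})(Ω₁) = +0.081737+0.165509i ; Y_{4,3}(Ω₂) = +0.136965-0.171641i ; Δ = +0.039603+0.008639i
  [+4]  conj(Y_{4,4})(Ω₁) = +0.037109+0.420476i ; Y_{4,4}(Ω₂) = -0.408228+0.061361i ; Δ = -0.040949-0.169373i
Total Σ_m = -0.075489+0.000000i. Multiply by 1.396263: -0.105403+0.000000i. P_4(cos γ) = -0.105403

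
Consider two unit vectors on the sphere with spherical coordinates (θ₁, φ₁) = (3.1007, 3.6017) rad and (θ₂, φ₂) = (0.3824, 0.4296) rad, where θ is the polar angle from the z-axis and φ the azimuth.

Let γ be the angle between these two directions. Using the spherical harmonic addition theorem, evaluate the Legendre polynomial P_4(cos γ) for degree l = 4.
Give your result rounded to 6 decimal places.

Expand P_4 via completeness: Σ_{m} conj(Y_{4,m}) at Ω₁ times Y_{4,m} at Ω₂ —
  m=-4: Y*=(-0.000000, 0.000001)  Y=(-0.001262, -0.008486)  product (0.000000, 0.000000)
  m=-3: Y*=(0.000016, 0.000084)  Y=(0.016790, -0.057953)  product (0.000005, 0.000000)
  m=-2: Y*=(0.002028, 0.002664)  Y=(0.152860, -0.177269)  product (0.000782, 0.000048)
  m=-1: Y*=(0.069056, 0.034223)  Y=(0.450467, -0.206375)  product (0.038170, 0.001165)
  m=+0: Y*=(0.839223, -0.000000)  Y=(0.328886, 0.000000)  product (0.276008, 0.000000)
  m=+1: Y*=(-0.069056, 0.034223)  Y=(-0.450467, -0.206375)  product (0.038170, -0.001165)
  m=+2: Y*=(0.002028, -0.002664)  Y=(0.152860, 0.177269)  product (0.000782, -0.000048)
  m=+3: Y*=(-0.000016, 0.000084)  Y=(-0.016790, -0.057953)  product (0.000005, -0.000000)
  m=+4: Y*=(-0.000000, -0.000001)  Y=(-0.001262, 0.008486)  product (0.000000, -0.000000)
Σ over m = (0.353923, 0.000000); ×(4π/9) → (0.494170, 0.000000). Real part: 0.494170

0.494170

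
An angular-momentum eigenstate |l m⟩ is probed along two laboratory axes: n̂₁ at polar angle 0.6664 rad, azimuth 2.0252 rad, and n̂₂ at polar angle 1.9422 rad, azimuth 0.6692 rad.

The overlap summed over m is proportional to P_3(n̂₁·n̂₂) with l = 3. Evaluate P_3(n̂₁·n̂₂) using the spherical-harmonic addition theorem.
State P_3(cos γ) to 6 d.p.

Term-by-term m-sum for l=3 (normalisation 4π/7 = 1.795196):
  term(m=-3) = -0.019985-0.026597i   from Y*(Ω₁)=+0.096438-0.020312i, Y(Ω₂)=-0.142807-0.305875i
  term(m=-2) = +0.089877-0.041175i   from Y*(Ω₁)=-0.188691-0.242130i, Y(Ω₂)=-0.074171+0.313392i
  term(m=-1) = -0.009148-0.041932i   from Y*(Ω₁)=-0.183213+0.375055i, Y(Ω₂)=-0.080644+0.063786i
  term(m=+0) = +0.008315+0.000000i   from Y*(Ω₁)=+0.026221-0.000000i, Y(Ω₂)=+0.317111+0.000000i
  term(m=+1) = -0.009148+0.041932i   from Y*(Ω₁)=+0.183213+0.375055i, Y(Ω₂)=+0.080644+0.063786i
  term(m=+2) = +0.089877+0.041175i   from Y*(Ω₁)=-0.188691+0.242130i, Y(Ω₂)=-0.074171-0.313392i
  term(m=+3) = -0.019985+0.026597i   from Y*(Ω₁)=-0.096438-0.020312i, Y(Ω₂)=+0.142807-0.305875i
Total Σ_m = +0.129804+0.000000i. Multiply by 1.795196: +0.233023+0.000000i. P_3(cos γ) = 0.233023

0.233023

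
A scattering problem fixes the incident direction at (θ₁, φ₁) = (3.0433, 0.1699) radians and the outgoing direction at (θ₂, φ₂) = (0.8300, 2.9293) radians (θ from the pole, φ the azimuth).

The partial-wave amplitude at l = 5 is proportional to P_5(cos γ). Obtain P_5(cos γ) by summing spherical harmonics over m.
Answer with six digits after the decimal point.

0.409901

Expand P_5 via completeness: Σ_{m} conj(Y_{5,m}) at Ω₁ times Y_{5,m} at Ω₂ —
  [-5]  conj(Y_{5,-5})(Ω₁) = (0.000003, 0.000003) ; Y_{5,-5}(Ω₂) = (-0.049520, -0.088669) ; Δ = (0.000000, -0.000000)
  [-4]  conj(Y_{5,-4})(Ω₁) = (-0.000105, -0.000085) ; Y_{5,-4}(Ω₂) = (0.194031, 0.220503) ; Δ = (-0.000002, -0.000040)
  [-3]  conj(Y_{5,-3})(Ω₁) = (0.002258, 0.001262) ; Y_{5,-3}(Ω₂) = (-0.346357, -0.256201) ; Δ = (-0.000459, -0.001016)
  [-2]  conj(Y_{5,-2})(Ω₁) = (-0.030185, -0.010671) ; Y_{5,-2}(Ω₂) = (0.207925, 0.094000) ; Δ = (-0.005273, -0.005056)
  [-1]  conj(Y_{5,-1})(Ω₁) = (0.239532, 0.041093) ; Y_{5,-1}(Ω₂) = (0.235692, 0.050801) ; Δ = (0.054368, 0.021854)
  [+0]  conj(Y_{5,0})(Ω₁) = (-0.869000, -0.000000) ; Y_{5,0}(Ω₂) = (-0.300965, 0.000000) ; Δ = (0.261538, 0.000000)
  [+1]  conj(Y_{5,1})(Ω₁) = (-0.239532, 0.041093) ; Y_{5,1}(Ω₂) = (-0.235692, 0.050801) ; Δ = (0.054368, -0.021854)
  [+2]  conj(Y_{5,2})(Ω₁) = (-0.030185, 0.010671) ; Y_{5,2}(Ω₂) = (0.207925, -0.094000) ; Δ = (-0.005273, 0.005056)
  [+3]  conj(Y_{5,3})(Ω₁) = (-0.002258, 0.001262) ; Y_{5,3}(Ω₂) = (0.346357, -0.256201) ; Δ = (-0.000459, 0.001016)
  [+4]  conj(Y_{5,4})(Ω₁) = (-0.000105, 0.000085) ; Y_{5,4}(Ω₂) = (0.194031, -0.220503) ; Δ = (-0.000002, 0.000040)
  [+5]  conj(Y_{5,5})(Ω₁) = (-0.000003, 0.000003) ; Y_{5,5}(Ω₂) = (0.049520, -0.088669) ; Δ = (0.000000, 0.000000)
Σ over m = (0.358807, 0.000000); ×(4π/11) → (0.409901, 0.000000). Real part: 0.409901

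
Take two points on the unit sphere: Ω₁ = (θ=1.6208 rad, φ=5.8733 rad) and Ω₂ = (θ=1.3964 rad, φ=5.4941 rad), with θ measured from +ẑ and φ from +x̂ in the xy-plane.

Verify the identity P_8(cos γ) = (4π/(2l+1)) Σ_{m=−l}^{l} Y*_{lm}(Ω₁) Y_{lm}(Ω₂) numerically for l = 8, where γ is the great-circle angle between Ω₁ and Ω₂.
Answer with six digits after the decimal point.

Summing Y*_{l m}(θ₁,φ₁)·Y_{l m}(θ₂,φ₂) over m ∈ [−8, 8]; prefactor 4π/(2·8+1) = 0.739198:
  m=-8: Y*=(-0.505482, 0.069940)  Y=(0.455906, 0.013452)  product (-0.231393, 0.025086)
  m=-7: Y*=(0.098386, 0.027483)  Y=(0.233080, -0.221349)  product (0.029015, -0.015372)
  m=-6: Y*=(0.279100, 0.226752)  Y=(-0.004166, 0.188290)  product (-0.043858, 0.051607)
  m=-5: Y*=(-0.055110, -0.106211)  Y=(0.231159, 0.239843)  product (0.012735, -0.037769)
  m=-4: Y*=(-0.021629, -0.314132)  Y=(-0.087865, -0.001296)  product (0.001493, 0.027629)
  m=-3: Y*=(-0.042713, 0.120313)  Y=(-0.233120, 0.228019)  product (-0.017476, -0.037787)
  m=-2: Y*=(-0.201648, 0.216010)  Y=(0.000305, -0.041352)  product (0.008871, 0.008404)
  m=-1: Y*=(0.120184, -0.052219)  Y=(-0.225525, -0.227195)  product (-0.038969, -0.015528)
  m=+0: Y*=(0.289825, -0.000000)  Y=(0.027481, 0.000000)  product (0.007965, 0.000000)
  m=+1: Y*=(-0.120184, -0.052219)  Y=(0.225525, -0.227195)  product (-0.038969, 0.015528)
  m=+2: Y*=(-0.201648, -0.216010)  Y=(0.000305, 0.041352)  product (0.008871, -0.008404)
  m=+3: Y*=(0.042713, 0.120313)  Y=(0.233120, 0.228019)  product (-0.017476, 0.037787)
  m=+4: Y*=(-0.021629, 0.314132)  Y=(-0.087865, 0.001296)  product (0.001493, -0.027629)
  m=+5: Y*=(0.055110, -0.106211)  Y=(-0.231159, 0.239843)  product (0.012735, 0.037769)
  m=+6: Y*=(0.279100, -0.226752)  Y=(-0.004166, -0.188290)  product (-0.043858, -0.051607)
  m=+7: Y*=(-0.098386, 0.027483)  Y=(-0.233080, -0.221349)  product (0.029015, 0.015372)
  m=+8: Y*=(-0.505482, -0.069940)  Y=(0.455906, -0.013452)  product (-0.231393, -0.025086)
Σ over m = (-0.551198, -0.000000); ×(4π/17) → (-0.407445, -0.000000). Real part: -0.407445

-0.407445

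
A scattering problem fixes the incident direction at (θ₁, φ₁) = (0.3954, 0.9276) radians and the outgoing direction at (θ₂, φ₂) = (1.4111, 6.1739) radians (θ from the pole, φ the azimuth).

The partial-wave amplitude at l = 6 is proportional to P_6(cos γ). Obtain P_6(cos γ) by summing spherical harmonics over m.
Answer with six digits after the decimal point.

Term-by-term m-sum for l=6 (normalisation 4π/13 = 0.966644):
  term(m=-6) = (0.000704, -0.000044)   from Y*(Ω₁)=(0.001189, -0.001037), Y(Ω₂)=(0.354581, 0.272763)
  term(m=-5) = (0.001486, -0.002911)   from Y*(Ω₁)=(-0.000973, -0.013057), Y(Ω₂)=(0.213259, 0.129704)
  term(m=-4) = (0.008607, 0.013582)   from Y*(Ω₁)=(-0.055368, -0.035396), Y(Ω₂)=(-0.221672, -0.103586)
  term(m=-3) = (0.059322, -0.001836)   from Y*(Ω₁)=(-0.204824, 0.076814), Y(Ω₂)=(-0.256860, -0.087366)
  term(m=-2) = (-0.040194, 0.073058)   from Y*(Ω₁)=(-0.130225, 0.445476), Y(Ω₂)=(0.175388, 0.038957)
  term(m=-1) = (0.069554, 0.117652)   from Y*(Ω₁)=(0.297330, 0.396691), Y(Ω₂)=(0.274045, 0.030069)
  term(m=+0) = (0.013962, 0.000000)   from Y*(Ω₁)=(-0.086383, -0.000000), Y(Ω₂)=(-0.161629, 0.000000)
  term(m=+1) = (0.069554, -0.117652)   from Y*(Ω₁)=(-0.297330, 0.396691), Y(Ω₂)=(-0.274045, 0.030069)
  term(m=+2) = (-0.040194, -0.073058)   from Y*(Ω₁)=(-0.130225, -0.445476), Y(Ω₂)=(0.175388, -0.038957)
  term(m=+3) = (0.059322, 0.001836)   from Y*(Ω₁)=(0.204824, 0.076814), Y(Ω₂)=(0.256860, -0.087366)
  term(m=+4) = (0.008607, -0.013582)   from Y*(Ω₁)=(-0.055368, 0.035396), Y(Ω₂)=(-0.221672, 0.103586)
  term(m=+5) = (0.001486, 0.002911)   from Y*(Ω₁)=(0.000973, -0.013057), Y(Ω₂)=(-0.213259, 0.129704)
  term(m=+6) = (0.000704, 0.000044)   from Y*(Ω₁)=(0.001189, 0.001037), Y(Ω₂)=(0.354581, -0.272763)
Total Σ_m = (0.212920, 0.000000). Multiply by 0.966644: (0.205817, 0.000000). P_6(cos γ) = 0.205817

0.205817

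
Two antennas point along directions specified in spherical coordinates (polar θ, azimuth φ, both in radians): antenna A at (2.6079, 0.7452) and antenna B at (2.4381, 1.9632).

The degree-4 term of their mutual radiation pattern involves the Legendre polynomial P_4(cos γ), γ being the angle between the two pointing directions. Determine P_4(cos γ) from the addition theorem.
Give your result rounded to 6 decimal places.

Expand P_4 via completeness: Σ_{m} conj(Y_{4,m}) at Ω₁ times Y_{4,m} at Ω₂ —
  term(m=-4) = (0.000365, 0.002267)   from Y*(Ω₁)=(-0.029256, 0.004745), Y(Ω₂)=(0.000092, -0.077491)
  term(m=-3) = (-0.031948, 0.017972)   from Y*(Ω₁)=(0.087519, -0.111656), Y(Ω₂)=(-0.238626, -0.099090)
  term(m=-2) = (-0.118652, -0.101079)   from Y*(Ω₁)=(0.029121, 0.361431), Y(Ω₂)=(-0.304138, 0.303779)
  term(m=-1) = (0.039153, -0.106335)   from Y*(Ω₁)=(-0.333261, -0.307490), Y(Ω₂)=(0.095562, 0.230901)
  term(m=+0) = (0.000222, 0.000000)   from Y*(Ω₁)=(-0.000805, -0.000000), Y(Ω₂)=(-0.276058, 0.000000)
  term(m=+1) = (0.039153, 0.106335)   from Y*(Ω₁)=(0.333261, -0.307490), Y(Ω₂)=(-0.095562, 0.230901)
  term(m=+2) = (-0.118652, 0.101079)   from Y*(Ω₁)=(0.029121, -0.361431), Y(Ω₂)=(-0.304138, -0.303779)
  term(m=+3) = (-0.031948, -0.017972)   from Y*(Ω₁)=(-0.087519, -0.111656), Y(Ω₂)=(0.238626, -0.099090)
  term(m=+4) = (0.000365, -0.002267)   from Y*(Ω₁)=(-0.029256, -0.004745), Y(Ω₂)=(0.000092, 0.077491)
Total Σ_m = (-0.221943, 0.000000). Multiply by 1.396263: (-0.309891, 0.000000). P_4(cos γ) = -0.309891

-0.309891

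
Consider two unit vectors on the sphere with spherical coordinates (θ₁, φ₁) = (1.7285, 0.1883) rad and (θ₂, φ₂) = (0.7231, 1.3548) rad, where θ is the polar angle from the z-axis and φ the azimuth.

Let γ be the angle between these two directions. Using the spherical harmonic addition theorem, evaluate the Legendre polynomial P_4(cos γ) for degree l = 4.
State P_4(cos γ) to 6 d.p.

0.303862

Addition theorem: P_4(cos γ) = (4π/9) Σ_m Y*_{lm}(Ω₁) Y_{lm}(Ω₂), m = −4…4:
  term(m=-4) = -0.00166 + 0.03568j   from Y*(Ω₁)=0.30710 + 0.28793j, Y(Ω₂)=0.05510 + 0.06452j
  term(m=-3) = 0.04822 - 0.01804j   from Y*(Ω₁)=-0.15993 - 0.10136j, Y(Ω₂)=-0.16412 + 0.21679j
  term(m=-2) = 0.08013 + 0.08394j   from Y*(Ω₁)=-0.25102 - 0.09927j, Y(Ω₂)=-0.39041 - 0.17999j
  term(m=-1) = 0.01791 - 0.04186j   from Y*(Ω₁)=0.20379 + 0.03883j, Y(Ω₂)=0.04703 - 0.21435j
  term(m=+0) = -0.07159 + 0.00000j   from Y*(Ω₁)=0.24133 + 0.00000j, Y(Ω₂)=-0.29664 + 0.00000j
  term(m=+1) = 0.01791 + 0.04186j   from Y*(Ω₁)=-0.20379 + 0.03883j, Y(Ω₂)=-0.04703 - 0.21435j
  term(m=+2) = 0.08013 - 0.08394j   from Y*(Ω₁)=-0.25102 + 0.09927j, Y(Ω₂)=-0.39041 + 0.17999j
  term(m=+3) = 0.04822 + 0.01804j   from Y*(Ω₁)=0.15993 - 0.10136j, Y(Ω₂)=0.16412 + 0.21679j
  term(m=+4) = -0.00166 - 0.03568j   from Y*(Ω₁)=0.30710 - 0.28793j, Y(Ω₂)=0.05510 - 0.06452j
Total Σ_m = 0.21763 + 0.00000j. Multiply by 1.396263: 0.30386 + 0.00000j. P_4(cos γ) = 0.303862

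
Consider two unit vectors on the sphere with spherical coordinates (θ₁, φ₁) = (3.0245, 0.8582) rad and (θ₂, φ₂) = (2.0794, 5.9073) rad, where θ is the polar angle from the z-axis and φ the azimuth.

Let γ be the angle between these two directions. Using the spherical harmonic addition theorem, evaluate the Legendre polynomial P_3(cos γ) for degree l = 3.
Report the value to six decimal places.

-0.429859

Addition theorem: P_3(cos γ) = (4π/7) Σ_m Y*_{lm}(Ω₁) Y_{lm}(Ω₂), m = −3…3:
  [-3]  conj(Y_{3,-3})(Ω₁) = (-0.000561, 0.000357) ; Y_{3,-3}(Ω₂) = (0.119201, 0.251149) ; Δ = (-0.000157, -0.000098)
  [-2]  conj(Y_{3,-2})(Ω₁) = (0.002010, -0.013706) ; Y_{3,-2}(Ω₂) = (-0.277330, -0.259278) ; Δ = (-0.004111, 0.003280)
  [-1]  conj(Y_{3,-1})(Ω₁) = (0.097054, 0.112324) ; Y_{3,-1}(Ω₂) = (0.048743, 0.019236) ; Δ = (0.002570, 0.007342)
  [+0]  conj(Y_{3,0})(Ω₁) = (-0.715951, -0.000000) ; Y_{3,0}(Ω₂) = (0.329708, 0.000000) ; Δ = (-0.236054, -0.000000)
  [+1]  conj(Y_{3,1})(Ω₁) = (-0.097054, 0.112324) ; Y_{3,1}(Ω₂) = (-0.048743, 0.019236) ; Δ = (0.002570, -0.007342)
  [+2]  conj(Y_{3,2})(Ω₁) = (0.002010, 0.013706) ; Y_{3,2}(Ω₂) = (-0.277330, 0.259278) ; Δ = (-0.004111, -0.003280)
  [+3]  conj(Y_{3,3})(Ω₁) = (0.000561, 0.000357) ; Y_{3,3}(Ω₂) = (-0.119201, 0.251149) ; Δ = (-0.000157, 0.000098)
Accumulated sum (-0.239450, -0.000000); after 4π/(2l+1) scaling, (-0.429859, -0.000000) ⇒ P_3 = -0.429859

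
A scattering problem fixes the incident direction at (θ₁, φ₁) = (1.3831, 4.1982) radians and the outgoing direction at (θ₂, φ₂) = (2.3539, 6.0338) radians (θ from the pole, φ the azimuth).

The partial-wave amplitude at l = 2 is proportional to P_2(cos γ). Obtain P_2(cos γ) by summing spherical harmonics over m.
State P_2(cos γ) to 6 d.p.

Addition theorem: P_2(cos γ) = (4π/5) Σ_m Y*_{lm}(Ω₁) Y_{lm}(Ω₂), m = −2…2:
  [-2]  conj(Y_{2,-2})(Ω₁) = -0.192455+0.319311i ; Y_{2,-2}(Ω₂) = +0.170386+0.092810i ; Δ = -0.062427+0.036544i
  [-1]  conj(Y_{2,-1})(Ω₁) = -0.069654-0.123310i ; Y_{2,-1}(Ω₂) = -0.374321-0.095335i ; Δ = +0.014317+0.052798i
  [+0]  conj(Y_{2,0})(Ω₁) = -0.282448-0.000000i ; Y_{2,0}(Ω₂) = +0.155525+0.000000i ; Δ = -0.043928-0.000000i
  [+1]  conj(Y_{2,1})(Ω₁) = +0.069654-0.123310i ; Y_{2,1}(Ω₂) = +0.374321-0.095335i ; Δ = +0.014317-0.052798i
  [+2]  conj(Y_{2,2})(Ω₁) = -0.192455-0.319311i ; Y_{2,2}(Ω₂) = +0.170386-0.092810i ; Δ = -0.062427-0.036544i
Accumulated sum -0.140147+0.000000i; after 4π/(2l+1) scaling, -0.352228+0.000000i ⇒ P_2 = -0.352228

-0.352228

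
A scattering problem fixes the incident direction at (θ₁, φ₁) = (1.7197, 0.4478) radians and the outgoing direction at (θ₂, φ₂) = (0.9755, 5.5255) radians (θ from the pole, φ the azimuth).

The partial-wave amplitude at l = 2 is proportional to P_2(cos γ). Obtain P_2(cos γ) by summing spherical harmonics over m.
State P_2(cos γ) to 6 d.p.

Summing Y*_{l m}(θ₁,φ₁)·Y_{l m}(θ₂,φ₂) over m ∈ [−2, 2]; prefactor 4π/(2·2+1) = 2.513274:
  m=-2: Y*=0.23613 + 0.29488j  Y=0.01467 + 0.26441j  product -0.07450 + 0.06676j
  m=-1: Y*=-0.10217 - 0.04908j  Y=0.26056 + 0.24651j  product -0.01452 - 0.03797j
  m=+0: Y*=-0.29457 + 0.00000j  Y=-0.01787 + 0.00000j  product 0.00526 + 0.00000j
  m=+1: Y*=0.10217 - 0.04908j  Y=-0.26056 + 0.24651j  product -0.01452 + 0.03797j
  m=+2: Y*=0.23613 - 0.29488j  Y=0.01467 - 0.26441j  product -0.07450 - 0.06676j
Σ over m = -0.17279 + 0.00000j; ×(4π/5) → -0.43427 + 0.00000j. Real part: -0.434275

-0.434275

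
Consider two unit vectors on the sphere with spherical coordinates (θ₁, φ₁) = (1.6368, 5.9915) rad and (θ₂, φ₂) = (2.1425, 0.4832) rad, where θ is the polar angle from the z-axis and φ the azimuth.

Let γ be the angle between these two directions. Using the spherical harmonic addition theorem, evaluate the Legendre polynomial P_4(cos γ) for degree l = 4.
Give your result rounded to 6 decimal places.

-0.425833

Term-by-term m-sum for l=4 (normalisation 4π/9 = 1.396263):
  term(m=-4) = (-0.097020, -0.004082)   from Y*(Ω₁)=(0.172471, -0.403365), Y(Ω₂)=(-0.078393, -0.207009)
  term(m=-3) = (-0.022612, -0.024086)   from Y*(Ω₁)=(-0.052569, 0.062954), Y(Ω₂)=(-0.048699, 0.399853)
  term(m=-2) = (-0.001685, 0.080147)   from Y*(Ω₁)=(-0.269517, 0.177880), Y(Ω₂)=(0.141070, -0.204268)
  term(m=-1) = (0.013520, -0.013239)   from Y*(Ω₁)=(0.088551, -0.026587), Y(Ω₂)=(0.181231, -0.095089)
  term(m=+0) = (-0.089384, 0.000000)   from Y*(Ω₁)=(0.303621, -0.000000), Y(Ω₂)=(-0.294394, 0.000000)
  term(m=+1) = (0.013520, 0.013239)   from Y*(Ω₁)=(-0.088551, -0.026587), Y(Ω₂)=(-0.181231, -0.095089)
  term(m=+2) = (-0.001685, -0.080147)   from Y*(Ω₁)=(-0.269517, -0.177880), Y(Ω₂)=(0.141070, 0.204268)
  term(m=+3) = (-0.022612, 0.024086)   from Y*(Ω₁)=(0.052569, 0.062954), Y(Ω₂)=(0.048699, 0.399853)
  term(m=+4) = (-0.097020, 0.004082)   from Y*(Ω₁)=(0.172471, 0.403365), Y(Ω₂)=(-0.078393, 0.207009)
Accumulated sum (-0.304981, 0.000000); after 4π/(2l+1) scaling, (-0.425833, 0.000000) ⇒ P_4 = -0.425833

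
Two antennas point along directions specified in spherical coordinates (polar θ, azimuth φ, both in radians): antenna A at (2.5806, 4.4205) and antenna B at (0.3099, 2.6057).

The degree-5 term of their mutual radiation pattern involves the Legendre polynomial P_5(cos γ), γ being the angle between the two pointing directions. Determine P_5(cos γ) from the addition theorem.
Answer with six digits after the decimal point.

Term-by-term m-sum for l=5 (normalisation 4π/11 = 1.142397):
  m=-5: -0.01966 - 0.00220j × 0.00110 - 0.00055j = -0.00002 + 0.00001j  (running Σ = -0.00002 + 0.00001j)
  m=-4: -0.03907 + 0.09158j × -0.00655 + 0.01016j = -0.00067 - 0.00100j  (running Σ = -0.00070 - 0.00099j)
  m=-3: 0.21815 + 0.18193j × 0.00259 - 0.07023j = 0.01334 - 0.01485j  (running Σ = 0.01265 - 0.01584j)
  m=-2: 0.39004 - 0.25765j × 0.12363 + 0.22684j = 0.10666 + 0.05662j  (running Σ = 0.11931 + 0.04078j)
  m=-1: -0.08615 - 0.28673j × -0.46841 - 0.27817j = -0.03940 + 0.15827j  (running Σ = 0.07991 + 0.19906j)
  m=0: 0.27761 + 0.00000j × 0.37165 + 0.00000j = 0.10317 + 0.00000j  (running Σ = 0.18308 + 0.19906j)
  m=1: 0.08615 - 0.28673j × 0.46841 - 0.27817j = -0.03940 - 0.15827j  (running Σ = 0.14368 + 0.04078j)
  m=2: 0.39004 + 0.25765j × 0.12363 - 0.22684j = 0.10666 - 0.05662j  (running Σ = 0.25034 - 0.01584j)
  m=3: -0.21815 + 0.18193j × -0.00259 - 0.07023j = 0.01334 + 0.01485j  (running Σ = 0.26368 - 0.00099j)
  m=4: -0.03907 - 0.09158j × -0.00655 - 0.01016j = -0.00067 + 0.00100j  (running Σ = 0.26301 + 0.00001j)
  m=5: 0.01966 - 0.00220j × -0.00110 - 0.00055j = -0.00002 - 0.00001j  (running Σ = 0.26299 - 0.00000j)
Accumulated sum 0.26299 - 0.00000j; after 4π/(2l+1) scaling, 0.30043 - 0.00000j ⇒ P_5 = 0.300434

0.300434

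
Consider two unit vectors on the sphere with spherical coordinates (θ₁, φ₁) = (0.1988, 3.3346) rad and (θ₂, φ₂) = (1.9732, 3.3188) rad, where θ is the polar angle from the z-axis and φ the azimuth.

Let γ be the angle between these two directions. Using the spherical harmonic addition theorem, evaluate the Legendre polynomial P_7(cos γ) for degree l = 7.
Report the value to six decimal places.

0.293829

Term-by-term m-sum for l=7 (normalisation 4π/15 = 0.837758):
  term(m=-7) = 0.00000 + 0.00000j   from Y*(Ω₁)=-0.00000 - 0.00001j, Y(Ω₂)=-0.09057 + 0.26411j
  term(m=-6) = -0.00005 - 0.00000j   from Y*(Ω₁)=0.00004 + 0.00010j, Y(Ω₂)=-0.21612 + 0.38860j
  term(m=-5) = 0.00030 + 0.00002j   from Y*(Ω₁)=-0.00072 - 0.00104j, Y(Ω₂)=-0.15212 + 0.18630j
  term(m=-4) = 0.00215 + 0.00014j   from Y*(Ω₁)=0.00744 + 0.00725j, Y(Ω₂)=0.15734 - 0.13492j
  term(m=-3) = -0.01975 - 0.00094j   from Y*(Ω₁)=-0.05110 - 0.03341j, Y(Ω₂)=0.27924 - 0.16422j
  term(m=-2) = -0.01915 - 0.00061j   from Y*(Ω₁)=0.22918 + 0.09314j, Y(Ω₂)=-0.07262 + 0.02687j
  term(m=-1) = 0.20096 + 0.00318j   from Y*(Ω₁)=-0.59835 - 0.11694j, Y(Ω₂)=-0.32450 + 0.05811j
  term(m=+0) = 0.02181 + 0.00000j   from Y*(Ω₁)=0.56587 + 0.00000j, Y(Ω₂)=0.03854 + 0.00000j
  term(m=+1) = 0.20096 - 0.00318j   from Y*(Ω₁)=0.59835 - 0.11694j, Y(Ω₂)=0.32450 + 0.05811j
  term(m=+2) = -0.01915 + 0.00061j   from Y*(Ω₁)=0.22918 - 0.09314j, Y(Ω₂)=-0.07262 - 0.02687j
  term(m=+3) = -0.01975 + 0.00094j   from Y*(Ω₁)=0.05110 - 0.03341j, Y(Ω₂)=-0.27924 - 0.16422j
  term(m=+4) = 0.00215 - 0.00014j   from Y*(Ω₁)=0.00744 - 0.00725j, Y(Ω₂)=0.15734 + 0.13492j
  term(m=+5) = 0.00030 - 0.00002j   from Y*(Ω₁)=0.00072 - 0.00104j, Y(Ω₂)=0.15212 + 0.18630j
  term(m=+6) = -0.00005 + 0.00000j   from Y*(Ω₁)=0.00004 - 0.00010j, Y(Ω₂)=-0.21612 - 0.38860j
  term(m=+7) = 0.00000 - 0.00000j   from Y*(Ω₁)=0.00000 - 0.00001j, Y(Ω₂)=0.09057 + 0.26411j
Total Σ_m = 0.35073 - 0.00000j. Multiply by 0.837758: 0.29383 - 0.00000j. P_7(cos γ) = 0.293829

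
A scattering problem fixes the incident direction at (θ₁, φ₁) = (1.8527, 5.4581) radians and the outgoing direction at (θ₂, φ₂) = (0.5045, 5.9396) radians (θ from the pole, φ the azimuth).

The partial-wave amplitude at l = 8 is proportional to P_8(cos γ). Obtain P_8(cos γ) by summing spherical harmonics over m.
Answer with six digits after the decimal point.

0.036720

Addition theorem: P_8(cos γ) = (4π/17) Σ_m Y*_{lm}(Ω₁) Y_{lm}(Ω₂), m = −8…8:
  term(m=-8) = (-0.000435, 0.000374)   from Y*(Ω₁)=(0.354797, -0.116591), Y(Ω₂)=(-0.001419, 0.000588)
  term(m=-7) = (0.004689, -0.001092)   from Y*(Ω₁)=(-0.378096, -0.210296), Y(Ω₂)=(-0.008244, 0.007474)
  term(m=-6) = (-0.002319, -0.000599)   from Y*(Ω₁)=(0.011213, 0.046194), Y(Ω₂)=(-0.023746, 0.044443)
  term(m=-5) = (-0.040300, -0.036363)   from Y*(Ω₁)=(-0.188392, 0.283226), Y(Ω₂)=(-0.023394, 0.157850)
  term(m=-4) = (0.022172, 0.059772)   from Y*(Ω₁)=(0.177083, -0.028350), Y(Ω₂)=(0.069388, 0.348647)
  term(m=-3) = (-0.017108, 0.134738)   from Y*(Ω₁)=(0.206765, 0.162581), Y(Ω₂)=(0.265500, 0.442881)
  term(m=-2) = (0.045646, -0.065617)   from Y*(Ω₁)=(-0.018019, -0.226537), Y(Ω₂)=(0.271904, 0.223122)
  term(m=-1) = (-0.039069, 0.020414)   from Y*(Ω₁)=(0.151940, -0.164505), Y(Ω₂)=(-0.185342, -0.066311)
  term(m=+0) = (0.103126, 0.000000)   from Y*(Ω₁)=(-0.239361, -0.000000), Y(Ω₂)=(-0.430840, 0.000000)
  term(m=+1) = (-0.039069, -0.020414)   from Y*(Ω₁)=(-0.151940, -0.164505), Y(Ω₂)=(0.185342, -0.066311)
  term(m=+2) = (0.045646, 0.065617)   from Y*(Ω₁)=(-0.018019, 0.226537), Y(Ω₂)=(0.271904, -0.223122)
  term(m=+3) = (-0.017108, -0.134738)   from Y*(Ω₁)=(-0.206765, 0.162581), Y(Ω₂)=(-0.265500, 0.442881)
  term(m=+4) = (0.022172, -0.059772)   from Y*(Ω₁)=(0.177083, 0.028350), Y(Ω₂)=(0.069388, -0.348647)
  term(m=+5) = (-0.040300, 0.036363)   from Y*(Ω₁)=(0.188392, 0.283226), Y(Ω₂)=(0.023394, 0.157850)
  term(m=+6) = (-0.002319, 0.000599)   from Y*(Ω₁)=(0.011213, -0.046194), Y(Ω₂)=(-0.023746, -0.044443)
  term(m=+7) = (0.004689, 0.001092)   from Y*(Ω₁)=(0.378096, -0.210296), Y(Ω₂)=(0.008244, 0.007474)
  term(m=+8) = (-0.000435, -0.000374)   from Y*(Ω₁)=(0.354797, 0.116591), Y(Ω₂)=(-0.001419, -0.000588)
Total Σ_m = (0.049676, -0.000000). Multiply by 0.739198: (0.036720, -0.000000). P_8(cos γ) = 0.036720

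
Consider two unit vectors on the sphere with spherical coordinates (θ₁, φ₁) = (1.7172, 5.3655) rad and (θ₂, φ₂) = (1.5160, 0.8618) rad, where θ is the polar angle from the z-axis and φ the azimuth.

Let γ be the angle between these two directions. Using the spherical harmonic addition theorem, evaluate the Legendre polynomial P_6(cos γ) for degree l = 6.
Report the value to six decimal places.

-0.054681

Addition theorem: P_6(cos γ) = (4π/13) Σ_m Y*_{lm}(Ω₁) Y_{lm}(Ω₂), m = −6…6:
  m=-6: +0.322899+0.317567i × +0.211858+0.429322i = -0.067930+0.205907i  (running Σ = -0.067930+0.205907i)
  m=-5: +0.028605-0.229568i × -0.035708+0.083666i = +0.018186+0.010591i  (running Σ = -0.049744+0.216498i)
  m=-4: +0.225956-0.132133i × +0.327052-0.103182i = +0.060265-0.066529i  (running Σ = +0.010521+0.149969i)
  m=-3: -0.235518-0.096408i × +0.089492+0.055633i = -0.015713-0.021730i  (running Σ = -0.005192+0.128238i)
  m=-2: -0.052671-0.194412i × -0.046771-0.303702i = -0.056580+0.025089i  (running Σ = -0.061772+0.153328i)
  m=-1: -0.158120+0.206660i × +0.072026-0.083968i = +0.005964+0.028162i  (running Σ = -0.055808+0.181490i)
  m=0: -0.184725-0.000000i × -0.298004+0.000000i = +0.055049+0.000000i  (running Σ = -0.000759+0.181490i)
  m=1: +0.158120+0.206660i × -0.072026-0.083968i = +0.005964-0.028162i  (running Σ = +0.005205+0.153328i)
  m=2: -0.052671+0.194412i × -0.046771+0.303702i = -0.056580-0.025089i  (running Σ = -0.051375+0.128238i)
  m=3: +0.235518-0.096408i × -0.089492+0.055633i = -0.015713+0.021730i  (running Σ = -0.067089+0.149969i)
  m=4: +0.225956+0.132133i × +0.327052+0.103182i = +0.060265+0.066529i  (running Σ = -0.006823+0.216498i)
  m=5: -0.028605-0.229568i × +0.035708+0.083666i = +0.018186-0.010591i  (running Σ = +0.011362+0.205907i)
  m=6: +0.322899-0.317567i × +0.211858-0.429322i = -0.067930-0.205907i  (running Σ = -0.056567+0.000000i)
Σ over m = -0.056567+0.000000i; ×(4π/13) → -0.054681+0.000000i. Real part: -0.054681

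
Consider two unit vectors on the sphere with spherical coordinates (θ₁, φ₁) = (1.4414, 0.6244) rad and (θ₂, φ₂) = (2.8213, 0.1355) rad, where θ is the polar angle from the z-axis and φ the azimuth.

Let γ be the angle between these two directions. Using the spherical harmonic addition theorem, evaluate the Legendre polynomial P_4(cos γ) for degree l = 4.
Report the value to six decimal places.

0.289436

Addition theorem: P_4(cos γ) = (4π/9) Σ_m Y*_{lm}(Ω₁) Y_{lm}(Ω₂), m = −4…4:
  m=-4: Y*=-0.34221 + 0.25692j  Y=0.00373 - 0.00224j  product -0.00070 + 0.00172j
  m=-3: Y*=-0.04690 + 0.15035j  Y=-0.03406 + 0.01466j  product -0.00061 - 0.00581j
  m=-2: Y*=-0.09197 - 0.27568j  Y=0.16953 - 0.04710j  product -0.02858 - 0.04240j
  m=-1: Y*=-0.14161 - 0.10204j  Y=-0.46311 + 0.06314j  product 0.07203 + 0.03832j
  m=+0: Y*=0.26554 + 0.00000j  Y=0.46322 + 0.00000j  product 0.12300 + 0.00000j
  m=+1: Y*=0.14161 - 0.10204j  Y=0.46311 + 0.06314j  product 0.07203 - 0.03832j
  m=+2: Y*=-0.09197 + 0.27568j  Y=0.16953 + 0.04710j  product -0.02858 + 0.04240j
  m=+3: Y*=0.04690 + 0.15035j  Y=0.03406 + 0.01466j  product -0.00061 + 0.00581j
  m=+4: Y*=-0.34221 - 0.25692j  Y=0.00373 + 0.00224j  product -0.00070 - 0.00172j
Accumulated sum 0.20729 - 0.00000j; after 4π/(2l+1) scaling, 0.28944 - 0.00000j ⇒ P_4 = 0.289436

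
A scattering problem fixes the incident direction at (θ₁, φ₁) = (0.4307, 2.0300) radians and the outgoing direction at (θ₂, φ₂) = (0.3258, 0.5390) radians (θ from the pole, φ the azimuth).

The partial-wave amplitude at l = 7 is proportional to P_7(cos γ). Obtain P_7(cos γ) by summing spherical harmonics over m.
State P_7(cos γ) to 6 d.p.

Summing Y*_{l m}(θ₁,φ₁)·Y_{l m}(θ₂,φ₂) over m ∈ [−7, 7]; prefactor 4π/(2·7+1) = 0.837758:
  [-7]  conj(Y_{7,-7})(Ω₁) = -0.00008 + 0.00110j ; Y_{7,-7}(Ω₂) = -0.00014 + 0.00010j ; Δ = -0.00000 - 0.00000j
  [-6]  conj(Y_{7,-6})(Ω₁) = 0.00834 - 0.00339j ; Y_{7,-6}(Ω₂) = -0.00190 + 0.00018j ; Δ = -0.00002 + 0.00001j
  [-5]  conj(Y_{7,-5})(Ω₁) = -0.03391 - 0.03005j ; Y_{7,-5}(Ω₂) = -0.01186 - 0.00568j ; Δ = 0.00023 + 0.00055j
  [-4]  conj(Y_{7,-4})(Ω₁) = -0.04120 + 0.15119j ; Y_{7,-4}(Ω₂) = -0.03494 - 0.05272j ; Δ = 0.00941 - 0.00311j
  [-3]  conj(Y_{7,-3})(Ω₁) = 0.36345 - 0.07110j ; Y_{7,-3}(Ω₂) = -0.00988 - 0.21366j ; Δ = -0.01878 - 0.07695j
  [-2]  conj(Y_{7,-2})(Ω₁) = -0.32596 - 0.42666j ; Y_{7,-2}(Ω₂) = 0.22608 - 0.42102j ; Δ = -0.25333 + 0.04078j
  [-1]  conj(Y_{7,-1})(Ω₁) = -0.12399 + 0.25076j ; Y_{7,-1}(Ω₂) = 0.48417 - 0.28957j ; Δ = 0.01258 + 0.15731j
  [+0]  conj(Y_{7,0})(Ω₁) = -0.36454 + 0.00000j ; Y_{7,0}(Ω₂) = -0.02297 + 0.00000j ; Δ = 0.00837 + 0.00000j
  [+1]  conj(Y_{7,1})(Ω₁) = 0.12399 + 0.25076j ; Y_{7,1}(Ω₂) = -0.48417 - 0.28957j ; Δ = 0.01258 - 0.15731j
  [+2]  conj(Y_{7,2})(Ω₁) = -0.32596 + 0.42666j ; Y_{7,2}(Ω₂) = 0.22608 + 0.42102j ; Δ = -0.25333 - 0.04078j
  [+3]  conj(Y_{7,3})(Ω₁) = -0.36345 - 0.07110j ; Y_{7,3}(Ω₂) = 0.00988 - 0.21366j ; Δ = -0.01878 + 0.07695j
  [+4]  conj(Y_{7,4})(Ω₁) = -0.04120 - 0.15119j ; Y_{7,4}(Ω₂) = -0.03494 + 0.05272j ; Δ = 0.00941 + 0.00311j
  [+5]  conj(Y_{7,5})(Ω₁) = 0.03391 - 0.03005j ; Y_{7,5}(Ω₂) = 0.01186 - 0.00568j ; Δ = 0.00023 - 0.00055j
  [+6]  conj(Y_{7,6})(Ω₁) = 0.00834 + 0.00339j ; Y_{7,6}(Ω₂) = -0.00190 - 0.00018j ; Δ = -0.00002 - 0.00001j
  [+7]  conj(Y_{7,7})(Ω₁) = 0.00008 + 0.00110j ; Y_{7,7}(Ω₂) = 0.00014 + 0.00010j ; Δ = -0.00000 + 0.00000j
Σ over m = -0.49143 + 0.00000j; ×(4π/15) → -0.41170 + 0.00000j. Real part: -0.411701

-0.411701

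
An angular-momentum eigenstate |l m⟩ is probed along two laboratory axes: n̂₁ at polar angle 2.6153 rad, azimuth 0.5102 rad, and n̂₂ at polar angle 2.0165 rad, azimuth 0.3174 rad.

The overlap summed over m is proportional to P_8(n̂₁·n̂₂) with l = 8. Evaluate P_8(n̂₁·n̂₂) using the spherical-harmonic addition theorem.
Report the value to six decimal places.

-0.107402

Term-by-term m-sum for l=8 (normalisation 4π/17 = 0.739198):
  m=-8: -0.00123 - 0.00169j × -0.18661 - 0.12832j = 0.00001 + 0.00047j  (running Σ = 0.00001 + 0.00047j)
  m=-7: 0.01308 + 0.00600j × 0.26227 + 0.34428j = 0.00137 + 0.00608j  (running Σ = 0.00138 + 0.00655j)
  m=-6: -0.06158 + 0.00496j × -0.11891 - 0.34312j = 0.00902 + 0.02054j  (running Σ = 0.01040 + 0.02709j)
  m=-5: 0.15345 - 0.10288j × -0.00072 - 0.04452j = -0.00469 - 0.00676j  (running Σ = 0.00571 + 0.02033j)
  m=-4: -0.17458 + 0.34368j × -0.10557 + 0.33984j = -0.09837 - 0.09561j  (running Σ = -0.09265 - 0.07528j)
  m=-3: -0.02063 - 0.51289j × 0.07779 - 0.10928j = -0.05765 - 0.03764j  (running Σ = -0.15031 - 0.11292j)
  m=-2: 0.14907 + 0.24293j × 0.23509 - 0.17314j = 0.07711 + 0.03130j  (running Σ = -0.07320 - 0.08163j)
  m=-1: 0.23027 + 0.12886j × -0.18710 + 0.06146j = -0.05100 - 0.00996j  (running Σ = -0.12421 - 0.09158j)
  m=0: -0.38809 + 0.00000j × -0.26571 + 0.00000j = 0.10312 + 0.00000j  (running Σ = -0.02109 - 0.09158j)
  m=1: -0.23027 + 0.12886j × 0.18710 + 0.06146j = -0.05100 + 0.00996j  (running Σ = -0.07209 - 0.08163j)
  m=2: 0.14907 - 0.24293j × 0.23509 + 0.17314j = 0.07711 - 0.03130j  (running Σ = 0.00501 - 0.11292j)
  m=3: 0.02063 - 0.51289j × -0.07779 - 0.10928j = -0.05765 + 0.03764j  (running Σ = -0.05264 - 0.07528j)
  m=4: -0.17458 - 0.34368j × -0.10557 - 0.33984j = -0.09837 + 0.09561j  (running Σ = -0.15101 + 0.02033j)
  m=5: -0.15345 - 0.10288j × 0.00072 - 0.04452j = -0.00469 + 0.00676j  (running Σ = -0.15570 + 0.02709j)
  m=6: -0.06158 - 0.00496j × -0.11891 + 0.34312j = 0.00902 - 0.02054j  (running Σ = -0.14668 + 0.00655j)
  m=7: -0.01308 + 0.00600j × -0.26227 + 0.34428j = 0.00137 - 0.00608j  (running Σ = -0.14531 + 0.00047j)
  m=8: -0.00123 + 0.00169j × -0.18661 + 0.12832j = 0.00001 - 0.00047j  (running Σ = -0.14530 - 0.00000j)
Accumulated sum -0.14530 - 0.00000j; after 4π/(2l+1) scaling, -0.10740 - 0.00000j ⇒ P_8 = -0.107402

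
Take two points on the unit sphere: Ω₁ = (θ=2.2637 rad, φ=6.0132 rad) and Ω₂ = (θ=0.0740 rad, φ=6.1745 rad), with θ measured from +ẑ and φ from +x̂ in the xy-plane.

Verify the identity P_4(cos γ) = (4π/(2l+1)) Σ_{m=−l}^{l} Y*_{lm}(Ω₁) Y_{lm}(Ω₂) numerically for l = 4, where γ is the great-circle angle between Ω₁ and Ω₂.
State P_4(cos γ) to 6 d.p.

Term-by-term m-sum for l=4 (normalisation 4π/9 = 1.396263):
  m=-4: +0.073099-0.136765i × +0.000012+0.000006i = +0.000002-0.000001i  (running Σ = +0.000002-0.000001i)
  m=-3: -0.251095+0.263741i × +0.000478+0.000162i = -0.000163+0.000085i  (running Σ = -0.000161+0.000084i)
  m=-2: +0.315284-0.188978i × +0.010645+0.002351i = +0.003800-0.001270i  (running Σ = +0.003639-0.001186i)
  m=-1: +0.032218-0.008916i × +0.137373+0.014990i = +0.004560-0.000742i  (running Σ = +0.008199-0.001928i)
  m=0: -0.361131-0.000000i × +0.823266+0.000000i = -0.297307-0.000000i  (running Σ = -0.289108-0.001928i)
  m=1: -0.032218-0.008916i × -0.137373+0.014990i = +0.004560+0.000742i  (running Σ = -0.284549-0.001186i)
  m=2: +0.315284+0.188978i × +0.010645-0.002351i = +0.003800+0.001270i  (running Σ = -0.280748+0.000084i)
  m=3: +0.251095+0.263741i × -0.000478+0.000162i = -0.000163-0.000085i  (running Σ = -0.280911-0.000001i)
  m=4: +0.073099+0.136765i × +0.000012-0.000006i = +0.000002+0.000001i  (running Σ = -0.280909+0.000000i)
Accumulated sum -0.280909+0.000000i; after 4π/(2l+1) scaling, -0.392223+0.000000i ⇒ P_4 = -0.392223

-0.392223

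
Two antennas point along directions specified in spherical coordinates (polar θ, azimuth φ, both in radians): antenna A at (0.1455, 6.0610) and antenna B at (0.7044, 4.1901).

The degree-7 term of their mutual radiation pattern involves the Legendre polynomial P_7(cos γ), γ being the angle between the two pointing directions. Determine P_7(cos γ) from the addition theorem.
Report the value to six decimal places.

Summing Y*_{l m}(θ₁,φ₁)·Y_{l m}(θ₂,φ₂) over m ∈ [−7, 7]; prefactor 4π/(2·7+1) = 0.837758:
  [-7]  conj(Y_{7,-7})(Ω₁) = 0.00000 - 0.00000j ; Y_{7,-7}(Ω₂) = -0.01175 + 0.02079j ; Δ = 0.00000 + 0.00000j
  [-6]  conj(Y_{7,-6})(Ω₁) = 0.00000 - 0.00002j ; Y_{7,-6}(Ω₂) = 0.10514 - 0.00083j ; Δ = 0.00000 - 0.00000j
  [-5]  conj(Y_{7,-5})(Ω₁) = 0.00012 - 0.00025j ; Y_{7,-5}(Ω₂) = -0.13837 - 0.23607j ; Δ = -0.00008 + 0.00001j
  [-4]  conj(Y_{7,-4})(Ω₁) = 0.00197 - 0.00242j ; Y_{7,-4}(Ω₂) = -0.22161 + 0.38853j ; Δ = 0.00051 + 0.00130j
  [-3]  conj(Y_{7,-3})(Ω₁) = 0.01999 - 0.01573j ; Y_{7,-3}(Ω₂) = 0.38725 - 0.00152j ; Δ = 0.00772 - 0.00612j
  [-2]  conj(Y_{7,-2})(Ω₁) = 0.13035 - 0.06206j ; Y_{7,-2}(Ω₂) = 0.01654 + 0.02848j ; Δ = 0.00392 + 0.00269j
  [-1]  conj(Y_{7,-1})(Ω₁) = 0.49922 - 0.11278j ; Y_{7,-1}(Ω₂) = 0.19642 - 0.34124j ; Δ = 0.05957 - 0.19251j
  [+0]  conj(Y_{7,0})(Ω₁) = 0.79169 + 0.00000j ; Y_{7,0}(Ω₂) = -0.09148 + 0.00000j ; Δ = -0.07243 + 0.00000j
  [+1]  conj(Y_{7,1})(Ω₁) = -0.49922 - 0.11278j ; Y_{7,1}(Ω₂) = -0.19642 - 0.34124j ; Δ = 0.05957 + 0.19251j
  [+2]  conj(Y_{7,2})(Ω₁) = 0.13035 + 0.06206j ; Y_{7,2}(Ω₂) = 0.01654 - 0.02848j ; Δ = 0.00392 - 0.00269j
  [+3]  conj(Y_{7,3})(Ω₁) = -0.01999 - 0.01573j ; Y_{7,3}(Ω₂) = -0.38725 - 0.00152j ; Δ = 0.00772 + 0.00612j
  [+4]  conj(Y_{7,4})(Ω₁) = 0.00197 + 0.00242j ; Y_{7,4}(Ω₂) = -0.22161 - 0.38853j ; Δ = 0.00051 - 0.00130j
  [+5]  conj(Y_{7,5})(Ω₁) = -0.00012 - 0.00025j ; Y_{7,5}(Ω₂) = 0.13837 - 0.23607j ; Δ = -0.00008 - 0.00001j
  [+6]  conj(Y_{7,6})(Ω₁) = 0.00000 + 0.00002j ; Y_{7,6}(Ω₂) = 0.10514 + 0.00083j ; Δ = 0.00000 + 0.00000j
  [+7]  conj(Y_{7,7})(Ω₁) = -0.00000 - 0.00000j ; Y_{7,7}(Ω₂) = 0.01175 + 0.02079j ; Δ = 0.00000 - 0.00000j
Total Σ_m = 0.07086 + 0.00000j. Multiply by 0.837758: 0.05936 + 0.00000j. P_7(cos γ) = 0.059365

0.059365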